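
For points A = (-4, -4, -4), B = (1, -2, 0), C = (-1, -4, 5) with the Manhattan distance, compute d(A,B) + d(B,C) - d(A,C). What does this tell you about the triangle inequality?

d(A,B) = 5 + 2 + 4 = 11, d(B,C) = 2 + 2 + 5 = 9, d(A,C) = 3 + 0 + 9 = 12.
d(A,B) + d(B,C) - d(A,C) = 11 + 9 - 12 = 20 - 12 = 8. This is ≥ 0, so the triangle inequality holds for these points.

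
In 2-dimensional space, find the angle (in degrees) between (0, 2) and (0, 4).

With u = (0, 2), v = (0, 4):
u·v = 0·0 + 2·4 = 0 + 8 = 8.
|u| = √(0² + 2²) = √4, |v| = √(0² + 4²) = √16, so |u||v| = √(4·16) = √64 = 8.
cos θ = (u·v)/(|u||v|) = 8/8 = 1 (the vectors are parallel, pointing the same way)
θ = arccos(1) = 0°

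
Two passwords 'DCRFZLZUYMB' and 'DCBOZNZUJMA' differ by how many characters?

Differing positions: 3, 4, 6, 9, 11. Hamming distance = 5.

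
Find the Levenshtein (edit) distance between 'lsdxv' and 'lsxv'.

Let D[i][j] be the edit distance between the first i characters of 'lsdxv' and the first j characters of 'lsxv', with D[i][0] = i, D[0][j] = j, and D[i][j] = D[i-1][j-1] if the characters match, else 1 + min(D[i-1][j], D[i][j-1], D[i-1][j-1]). Filling the table (rows: prefixes of 'lsdxv', columns: prefixes of 'lsxv'):
     ε  l  s  x  v
  ε  0  1  2  3  4
  l  1  0  1  2  3
  s  2  1  0  1  2
  d  3  2  1  1  2
  x  4  3  2  1  2
  v  5  4  3  2  1
The bottom-right entry gives D[5][4] = 1, so no sequence of fewer than 1 edit works. Backtracking through the table gives one optimal edit sequence (1 edit):
  lsdxv → lsxv (del d @3)
Edit distance = 1.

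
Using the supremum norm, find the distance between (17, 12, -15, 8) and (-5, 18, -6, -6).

max(|x_i - y_i|) = max(|17 - (-5)|, |12 - 18|, |-15 - (-6)|, |8 - (-6)|) = max(22, 6, 9, 14) = 22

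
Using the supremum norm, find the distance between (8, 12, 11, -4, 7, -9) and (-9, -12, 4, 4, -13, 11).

max(|x_i - y_i|) = max(|8 - (-9)|, |12 - (-12)|, |11 - 4|, |-4 - 4|, |7 - (-13)|, |-9 - 11|) = max(17, 24, 7, 8, 20, 20) = 24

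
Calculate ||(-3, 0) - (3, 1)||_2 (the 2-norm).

(Σ|x_i - y_i|^2)^(1/2) = (|-3 - 3|^2 + |0 - 1|^2)^(1/2)
= (6^2 + 1^2)^(1/2) = (36 + 1)^(1/2) = (37)^(1/2) ≈ 6.0828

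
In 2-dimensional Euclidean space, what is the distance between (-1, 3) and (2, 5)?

√(Σ(x_i - y_i)²) = √((-1 - 2)² + (3 - 5)²)
= √((-3)² + (-2)²) = √(9 + 4) = √13 ≈ 3.6056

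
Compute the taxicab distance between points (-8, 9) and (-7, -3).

Σ|x_i - y_i| = |-8 - (-7)| + |9 - (-3)| = 1 + 12 = 13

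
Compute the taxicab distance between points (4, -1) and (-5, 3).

Σ|x_i - y_i| = |4 - (-5)| + |-1 - 3| = 9 + 4 = 13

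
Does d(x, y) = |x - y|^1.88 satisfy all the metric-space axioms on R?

No. d(x,y) = |x-y|^1.88 fails the triangle inequality since p = 1.88 > 1. Counterexample: x = 3, y = 7, z = 18. d(x,z) = |3 - 18|^1.88 = 15^1.88 ≈ 162.5742, but d(x,y) + d(y,z) = 4^1.88 + 11^1.88 ≈ 13.5479 + 90.7441 = 104.292. Since 162.5742 > 104.292, the triangle inequality is violated.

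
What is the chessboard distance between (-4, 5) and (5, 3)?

max(|x_i - y_i|) = max(|-4 - 5|, |5 - 3|) = max(9, 2) = 9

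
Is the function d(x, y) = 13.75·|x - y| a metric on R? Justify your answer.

Yes. Since |x - y| is a metric on R and 13.75 > 0, the positive scalar multiple 13.75·|x - y| is also a metric: scaling by a positive constant preserves non-negativity, identity (d=0 ⟺ |x-y|=0 ⟺ x=y), symmetry, and the triangle inequality.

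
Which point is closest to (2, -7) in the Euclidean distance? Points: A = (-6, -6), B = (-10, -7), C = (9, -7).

Distances: d(A) ≈ 8.0623, d(B) = 12, d(C) = 7. Nearest: C = (9, -7) with distance 7.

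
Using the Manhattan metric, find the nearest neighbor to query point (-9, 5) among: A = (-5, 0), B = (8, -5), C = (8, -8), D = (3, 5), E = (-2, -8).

Distances: d(A) = 9, d(B) = 27, d(C) = 30, d(D) = 12, d(E) = 20. Nearest: A = (-5, 0) with distance 9.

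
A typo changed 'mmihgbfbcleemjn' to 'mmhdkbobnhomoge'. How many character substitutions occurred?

Differing positions: 3, 4, 5, 7, 9, 10, 11, 12, 13, 14, 15. Hamming distance = 11.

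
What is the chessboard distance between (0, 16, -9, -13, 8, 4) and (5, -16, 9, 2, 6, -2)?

max(|x_i - y_i|) = max(|0 - 5|, |16 - (-16)|, |-9 - 9|, |-13 - 2|, |8 - 6|, |4 - (-2)|) = max(5, 32, 18, 15, 2, 6) = 32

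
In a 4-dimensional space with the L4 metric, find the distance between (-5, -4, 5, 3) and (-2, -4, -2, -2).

(Σ|x_i - y_i|^4)^(1/4) = (|-5 - (-2)|^4 + |-4 - (-4)|^4 + |5 - (-2)|^4 + |3 - (-2)|^4)^(1/4)
= (3^4 + 0^4 + 7^4 + 5^4)^(1/4) = (81 + 0 + 2401 + 625)^(1/4) = (3107)^(1/4) ≈ 7.466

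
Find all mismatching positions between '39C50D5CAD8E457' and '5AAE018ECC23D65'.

Differing positions: 1, 2, 3, 4, 6, 7, 8, 9, 10, 11, 12, 13, 14, 15. Hamming distance = 14.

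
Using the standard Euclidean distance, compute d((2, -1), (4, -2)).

(Σ|x_i - y_i|^2)^(1/2) = (|2 - 4|^2 + |-1 - (-2)|^2)^(1/2)
= (2^2 + 1^2)^(1/2) = (4 + 1)^(1/2) = (5)^(1/2) ≈ 2.2361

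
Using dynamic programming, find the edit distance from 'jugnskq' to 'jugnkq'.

Let D[i][j] be the edit distance between the first i characters of 'jugnskq' and the first j characters of 'jugnkq', with D[i][0] = i, D[0][j] = j, and D[i][j] = D[i-1][j-1] if the characters match, else 1 + min(D[i-1][j], D[i][j-1], D[i-1][j-1]). Filling the table (rows: prefixes of 'jugnskq', columns: prefixes of 'jugnkq'):
     ε  j  u  g  n  k  q
  ε  0  1  2  3  4  5  6
  j  1  0  1  2  3  4  5
  u  2  1  0  1  2  3  4
  g  3  2  1  0  1  2  3
  n  4  3  2  1  0  1  2
  s  5  4  3  2  1  1  2
  k  6  5  4  3  2  1  2
  q  7  6  5  4  3  2  1
The bottom-right entry gives D[7][6] = 1, so no sequence of fewer than 1 edit works. Backtracking through the table gives one optimal edit sequence (1 edit):
  jugnskq → jugnkq (del s @5)
Edit distance = 1.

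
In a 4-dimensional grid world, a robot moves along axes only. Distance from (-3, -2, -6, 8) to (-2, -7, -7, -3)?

Σ|x_i - y_i| = |-3 - (-2)| + |-2 - (-7)| + |-6 - (-7)| + |8 - (-3)| = 1 + 5 + 1 + 11 = 18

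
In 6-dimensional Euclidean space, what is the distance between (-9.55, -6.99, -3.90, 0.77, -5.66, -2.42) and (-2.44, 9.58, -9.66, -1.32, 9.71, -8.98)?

√(Σ(x_i - y_i)²) = √((-9.55 - (-2.44))² + (-6.99 - 9.58)² + (-3.9 - (-9.66))² + (0.77 - (-1.32))² + (-5.66 - 9.71)² + (-2.42 - (-8.98))²)
= √((-7.11)² + (-16.57)² + 5.76² + 2.09² + (-15.37)² + 6.56²) = √(50.5521 + 274.5649 + 33.1776 + 4.3681 + 236.2369 + 43.0336) = √641.9332 ≈ 25.3364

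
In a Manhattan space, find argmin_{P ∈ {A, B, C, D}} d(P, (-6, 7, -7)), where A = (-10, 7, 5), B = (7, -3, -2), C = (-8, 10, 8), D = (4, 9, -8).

Distances: d(A) = 16, d(B) = 28, d(C) = 20, d(D) = 13. Nearest: D = (4, 9, -8) with distance 13.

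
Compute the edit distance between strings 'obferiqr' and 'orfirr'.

Let D[i][j] be the edit distance between the first i characters of 'obferiqr' and the first j characters of 'orfirr', with D[i][0] = i, D[0][j] = j, and D[i][j] = D[i-1][j-1] if the characters match, else 1 + min(D[i-1][j], D[i][j-1], D[i-1][j-1]). Filling the table (rows: prefixes of 'obferiqr', columns: prefixes of 'orfirr'):
     ε  o  r  f  i  r  r
  ε  0  1  2  3  4  5  6
  o  1  0  1  2  3  4  5
  b  2  1  1  2  3  4  5
  f  3  2  2  1  2  3  4
  e  4  3  3  2  2  3  4
  r  5  4  3  3  3  2  3
  i  6  5  4  4  3  3  3
  q  7  6  5  5  4  4  4
  r  8  7  6  6  5  4  4
The bottom-right entry gives D[8][6] = 4, so no sequence of fewer than 4 edits works. Backtracking through the table gives one optimal edit sequence (4 edits):
  obferiqr → orferiqr (sub b→r @2)
  orferiqr → orfriqr (del e @4)
  orfriqr → orfiqr (del r @4)
  orfiqr → orfirr (sub q→r @5)
Edit distance = 4.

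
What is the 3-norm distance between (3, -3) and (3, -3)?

(Σ|x_i - y_i|^3)^(1/3) = (|3 - 3|^3 + |-3 - (-3)|^3)^(1/3)
= (0^3 + 0^3)^(1/3) = (0 + 0)^(1/3) = (0)^(1/3) = 0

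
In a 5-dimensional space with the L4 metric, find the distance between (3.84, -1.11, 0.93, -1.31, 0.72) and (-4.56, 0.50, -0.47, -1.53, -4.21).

(Σ|x_i - y_i|^4)^(1/4) = (|3.84 - (-4.56)|^4 + |-1.11 - 0.5|^4 + |0.93 - (-0.47)|^4 + |-1.31 - (-1.53)|^4 + |0.72 - (-4.21)|^4)^(1/4)
= (8.4^4 + 1.61^4 + 1.4^4 + 0.22^4 + 4.93^4)^(1/4) ≈ (4978.7136 + 6.719 + 3.8416 + 0.0023 + 590.7282)^(1/4) = (5580.0047)^(1/4) ≈ 8.6429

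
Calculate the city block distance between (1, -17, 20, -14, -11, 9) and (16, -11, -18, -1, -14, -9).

Σ|x_i - y_i| = |1 - 16| + |-17 - (-11)| + |20 - (-18)| + |-14 - (-1)| + |-11 - (-14)| + |9 - (-9)| = 15 + 6 + 38 + 13 + 3 + 18 = 93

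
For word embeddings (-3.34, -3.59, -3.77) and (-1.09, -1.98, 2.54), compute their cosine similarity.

With u = (-3.34, -3.59, -3.77), v = (-1.09, -1.98, 2.54):
u·v = (-3.34)·(-1.09) + (-3.59)·(-1.98) + (-3.77)·2.54 = 3.6406 + 7.1082 + (-9.5758) = 1.173.
|u| = √((-3.34)² + (-3.59)² + (-3.77)²) = √(11.1556 + 12.8881 + 14.2129) = √38.2566, |v| = √((-1.09)² + (-1.98)² + 2.54²) = √(1.1881 + 3.9204 + 6.4516) = √11.5601.
cos θ = (u·v)/(|u||v|) = 1.173/(√38.2566·√11.5601) ≈ 0.0558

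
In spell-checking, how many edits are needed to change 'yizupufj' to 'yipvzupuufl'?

Let D[i][j] be the edit distance between the first i characters of 'yizupufj' and the first j characters of 'yipvzupuufl', with D[i][0] = i, D[0][j] = j, and D[i][j] = D[i-1][j-1] if the characters match, else 1 + min(D[i-1][j], D[i][j-1], D[i-1][j-1]). Filling the table (rows: prefixes of 'yizupufj', columns: prefixes of 'yipvzupuufl'):
     ε  y  i  p  v  z  u  p  u  u  f  l
  ε  0  1  2  3  4  5  6  7  8  9 10 11
  y  1  0  1  2  3  4  5  6  7  8  9 10
  i  2  1  0  1  2  3  4  5  6  7  8  9
  z  3  2  1  1  2  2  3  4  5  6  7  8
  u  4  3  2  2  2  3  2  3  4  5  6  7
  p  5  4  3  2  3  3  3  2  3  4  5  6
  u  6  5  4  3  3  4  3  3  2  3  4  5
  f  7  6  5  4  4  4  4  4  3  3  3  4
  j  8  7  6  5  5  5  5  5  4  4  4  4
The bottom-right entry gives D[8][11] = 4, so no sequence of fewer than 4 edits works. Backtracking through the table gives one optimal edit sequence (4 edits):
  yizupufj → yipzupufj (ins p @3)
  yipzupufj → yipvzupufj (ins v @4)
  yipvzupufj → yipvzupuufj (ins u @8)
  yipvzupuufj → yipvzupuufl (sub j→l @11)
Edit distance = 4.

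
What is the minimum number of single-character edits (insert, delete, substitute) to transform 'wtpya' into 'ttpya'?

Let D[i][j] be the edit distance between the first i characters of 'wtpya' and the first j characters of 'ttpya', with D[i][0] = i, D[0][j] = j, and D[i][j] = D[i-1][j-1] if the characters match, else 1 + min(D[i-1][j], D[i][j-1], D[i-1][j-1]). Filling the table (rows: prefixes of 'wtpya', columns: prefixes of 'ttpya'):
     ε  t  t  p  y  a
  ε  0  1  2  3  4  5
  w  1  1  2  3  4  5
  t  2  1  1  2  3  4
  p  3  2  2  1  2  3
  y  4  3  3  2  1  2
  a  5  4  4  3  2  1
The bottom-right entry gives D[5][5] = 1, so no sequence of fewer than 1 edit works. Backtracking through the table gives one optimal edit sequence (1 edit):
  wtpya → ttpya (sub w→t @1)
Edit distance = 1.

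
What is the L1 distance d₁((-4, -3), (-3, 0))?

Σ|x_i - y_i| = |-4 - (-3)| + |-3 - 0| = 1 + 3 = 4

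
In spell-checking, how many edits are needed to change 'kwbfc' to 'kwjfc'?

Let D[i][j] be the edit distance between the first i characters of 'kwbfc' and the first j characters of 'kwjfc', with D[i][0] = i, D[0][j] = j, and D[i][j] = D[i-1][j-1] if the characters match, else 1 + min(D[i-1][j], D[i][j-1], D[i-1][j-1]). Filling the table (rows: prefixes of 'kwbfc', columns: prefixes of 'kwjfc'):
     ε  k  w  j  f  c
  ε  0  1  2  3  4  5
  k  1  0  1  2  3  4
  w  2  1  0  1  2  3
  b  3  2  1  1  2  3
  f  4  3  2  2  1  2
  c  5  4  3  3  2  1
The bottom-right entry gives D[5][5] = 1, so no sequence of fewer than 1 edit works. Backtracking through the table gives one optimal edit sequence (1 edit):
  kwbfc → kwjfc (sub b→j @3)
Edit distance = 1.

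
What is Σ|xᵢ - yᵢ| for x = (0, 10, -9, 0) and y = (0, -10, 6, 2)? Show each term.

Σ|x_i - y_i| = |0 - 0| + |10 - (-10)| + |-9 - 6| + |0 - 2| = 0 + 20 + 15 + 2 = 37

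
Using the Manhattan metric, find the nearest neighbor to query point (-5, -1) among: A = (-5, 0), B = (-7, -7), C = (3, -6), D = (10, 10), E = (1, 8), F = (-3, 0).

Distances: d(A) = 1, d(B) = 8, d(C) = 13, d(D) = 26, d(E) = 15, d(F) = 3. Nearest: A = (-5, 0) with distance 1.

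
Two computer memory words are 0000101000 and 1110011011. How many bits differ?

Differing positions: 1, 2, 3, 5, 6, 9, 10. Hamming distance = 7.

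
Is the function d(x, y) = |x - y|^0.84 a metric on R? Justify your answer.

Yes. With 0 < p = 0.84 ≤ 1, d(x,y) = |x-y|^0.84 is a metric on R. Non-negativity and symmetry are immediate; |x-y|^0.84 = 0 ⟺ |x-y| = 0 ⟺ x = y. For the triangle inequality, the function t ↦ t^0.84 is subadditive on [0,∞) when p ≤ 1, so |x-z|^0.84 ≤ (|x-y| + |y-z|)^0.84 ≤ |x-y|^0.84 + |y-z|^0.84.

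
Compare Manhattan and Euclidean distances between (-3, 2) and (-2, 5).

L1 = |-3 - (-2)| + |2 - 5| = 1 + 3 = 4
L2 = √(1² + 3²) = √10 ≈ 3.1623
L1 ≥ L2 always (equality iff movement is along one axis); L1 > L2 here.
Ratio L1/L2 = 4/√10 ≈ 1.2649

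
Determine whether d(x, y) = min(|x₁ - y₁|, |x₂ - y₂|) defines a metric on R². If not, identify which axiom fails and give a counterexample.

No. d fails identity of indiscernibles: take x = (1, 0) and y = (1, 2). Then d(x,y) = min(|1 - 1|, |0 - 2|) = min(0, 2) = 0, yet x ≠ y.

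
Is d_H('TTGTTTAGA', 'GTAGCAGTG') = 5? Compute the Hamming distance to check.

Differing positions: 1, 3, 4, 5, 6, 7, 8, 9. Hamming distance = 8, so the claim that d_H = 5 is false.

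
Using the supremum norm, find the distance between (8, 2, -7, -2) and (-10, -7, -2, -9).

max(|x_i - y_i|) = max(|8 - (-10)|, |2 - (-7)|, |-7 - (-2)|, |-2 - (-9)|) = max(18, 9, 5, 7) = 18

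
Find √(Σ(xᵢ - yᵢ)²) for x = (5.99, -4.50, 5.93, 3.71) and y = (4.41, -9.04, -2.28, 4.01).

√(Σ(x_i - y_i)²) = √((5.99 - 4.41)² + (-4.5 - (-9.04))² + (5.93 - (-2.28))² + (3.71 - 4.01)²)
= √(1.58² + 4.54² + 8.21² + (-0.3)²) = √(2.4964 + 20.6116 + 67.4041 + 0.09) = √90.6021 ≈ 9.5185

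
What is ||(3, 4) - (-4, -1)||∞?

max(|x_i - y_i|) = max(|3 - (-4)|, |4 - (-1)|) = max(7, 5) = 7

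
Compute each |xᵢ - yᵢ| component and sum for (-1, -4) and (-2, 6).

Σ|x_i - y_i| = |-1 - (-2)| + |-4 - 6| = 1 + 10 = 11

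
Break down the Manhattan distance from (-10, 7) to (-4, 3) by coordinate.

Σ|x_i - y_i| = |-10 - (-4)| + |7 - 3| = 6 + 4 = 10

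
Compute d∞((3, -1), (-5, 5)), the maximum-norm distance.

max(|x_i - y_i|) = max(|3 - (-5)|, |-1 - 5|) = max(8, 6) = 8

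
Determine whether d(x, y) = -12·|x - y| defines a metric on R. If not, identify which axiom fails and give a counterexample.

No. With c = -12 < 0, d fails non-negativity: d(4, 11) = -12·|4 - 11| = -12·7 = -84 < 0.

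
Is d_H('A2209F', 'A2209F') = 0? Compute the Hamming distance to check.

Differing positions: none. Hamming distance = 0, so the claim is true.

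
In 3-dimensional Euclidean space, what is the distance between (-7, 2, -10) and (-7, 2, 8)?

√(Σ(x_i - y_i)²) = √((-7 - (-7))² + (2 - 2)² + (-10 - 8)²)
= √(0² + 0² + (-18)²) = √(0 + 0 + 324) = √324 = 18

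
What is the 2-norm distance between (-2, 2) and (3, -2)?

(Σ|x_i - y_i|^2)^(1/2) = (|-2 - 3|^2 + |2 - (-2)|^2)^(1/2)
= (5^2 + 4^2)^(1/2) = (25 + 16)^(1/2) = (41)^(1/2) ≈ 6.4031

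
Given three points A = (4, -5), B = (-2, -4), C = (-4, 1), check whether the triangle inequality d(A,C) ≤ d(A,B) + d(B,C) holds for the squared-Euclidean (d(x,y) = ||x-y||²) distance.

d(A,B) = 6² + 1² = 37, d(B,C) = 2² + 5² = 29, d(A,C) = 8² + 6² = 100.
d(A,C) = 100 > 37 + 29 = 66. Triangle inequality is VIOLATED. (Squared-Euclidean is not a metric — this is a counterexample.)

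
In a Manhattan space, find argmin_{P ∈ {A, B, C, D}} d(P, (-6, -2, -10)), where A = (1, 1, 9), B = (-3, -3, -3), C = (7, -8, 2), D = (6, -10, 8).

Distances: d(A) = 29, d(B) = 11, d(C) = 31, d(D) = 38. Nearest: B = (-3, -3, -3) with distance 11.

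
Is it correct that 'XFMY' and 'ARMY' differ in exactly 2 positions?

Differing positions: 1, 2. Hamming distance = 2, so the claim is true.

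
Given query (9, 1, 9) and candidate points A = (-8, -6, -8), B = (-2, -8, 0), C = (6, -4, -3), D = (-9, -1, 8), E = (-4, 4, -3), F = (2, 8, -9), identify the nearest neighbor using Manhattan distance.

Distances: d(A) = 41, d(B) = 29, d(C) = 20, d(D) = 21, d(E) = 28, d(F) = 32. Nearest: C = (6, -4, -3) with distance 20.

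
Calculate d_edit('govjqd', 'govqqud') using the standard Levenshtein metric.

Let D[i][j] be the edit distance between the first i characters of 'govjqd' and the first j characters of 'govqqud', with D[i][0] = i, D[0][j] = j, and D[i][j] = D[i-1][j-1] if the characters match, else 1 + min(D[i-1][j], D[i][j-1], D[i-1][j-1]). Filling the table (rows: prefixes of 'govjqd', columns: prefixes of 'govqqud'):
     ε  g  o  v  q  q  u  d
  ε  0  1  2  3  4  5  6  7
  g  1  0  1  2  3  4  5  6
  o  2  1  0  1  2  3  4  5
  v  3  2  1  0  1  2  3  4
  j  4  3  2  1  1  2  3  4
  q  5  4  3  2  1  1  2  3
  d  6  5  4  3  2  2  2  2
The bottom-right entry gives D[6][7] = 2, so no sequence of fewer than 2 edits works. Backtracking through the table gives one optimal edit sequence (2 edits):
  govjqd → govqqd (sub j→q @4)
  govqqd → govqqud (ins u @6)
Edit distance = 2.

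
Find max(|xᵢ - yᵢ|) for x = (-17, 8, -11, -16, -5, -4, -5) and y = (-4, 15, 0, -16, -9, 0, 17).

max(|x_i - y_i|) = max(|-17 - (-4)|, |8 - 15|, |-11 - 0|, |-16 - (-16)|, |-5 - (-9)|, |-4 - 0|, |-5 - 17|) = max(13, 7, 11, 0, 4, 4, 22) = 22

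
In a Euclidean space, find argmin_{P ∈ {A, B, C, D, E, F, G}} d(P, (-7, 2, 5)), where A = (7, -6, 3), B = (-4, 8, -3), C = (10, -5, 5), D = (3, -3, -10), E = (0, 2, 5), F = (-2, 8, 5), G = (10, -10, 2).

Distances: d(A) ≈ 16.2481, d(B) ≈ 10.4403, d(C) ≈ 18.3848, d(D) ≈ 18.7083, d(E) = 7, d(F) ≈ 7.8102, d(G) ≈ 21.0238. Nearest: E = (0, 2, 5) with distance 7.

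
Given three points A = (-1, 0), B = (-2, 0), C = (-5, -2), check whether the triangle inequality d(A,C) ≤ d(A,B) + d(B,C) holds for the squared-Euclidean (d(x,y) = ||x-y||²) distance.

d(A,B) = 1² + 0² = 1, d(B,C) = 3² + 2² = 13, d(A,C) = 4² + 2² = 20.
d(A,C) = 20 > 1 + 13 = 14. Triangle inequality is VIOLATED. (Squared-Euclidean is not a metric — this is a counterexample.)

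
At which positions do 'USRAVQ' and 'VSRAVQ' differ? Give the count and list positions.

Differing positions: 1. Hamming distance = 1.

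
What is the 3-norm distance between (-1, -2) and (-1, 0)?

(Σ|x_i - y_i|^3)^(1/3) = (|-1 - (-1)|^3 + |-2 - 0|^3)^(1/3)
= (0^3 + 2^3)^(1/3) = (0 + 8)^(1/3) = (8)^(1/3) = 2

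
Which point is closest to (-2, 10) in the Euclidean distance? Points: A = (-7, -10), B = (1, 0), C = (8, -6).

Distances: d(A) ≈ 20.6155, d(B) ≈ 10.4403, d(C) ≈ 18.868. Nearest: B = (1, 0) with distance 10.4403.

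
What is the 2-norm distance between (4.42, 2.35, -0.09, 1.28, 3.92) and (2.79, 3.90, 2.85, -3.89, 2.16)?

(Σ|x_i - y_i|^2)^(1/2) = (|4.42 - 2.79|^2 + |2.35 - 3.9|^2 + |-0.09 - 2.85|^2 + |1.28 - (-3.89)|^2 + |3.92 - 2.16|^2)^(1/2)
= (1.63^2 + 1.55^2 + 2.94^2 + 5.17^2 + 1.76^2)^(1/2) = (2.6569 + 2.4025 + 8.6436 + 26.7289 + 3.0976)^(1/2) = (43.5295)^(1/2) ≈ 6.5977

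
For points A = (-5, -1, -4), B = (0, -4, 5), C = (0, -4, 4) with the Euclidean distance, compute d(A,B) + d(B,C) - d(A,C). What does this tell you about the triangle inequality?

d(A,B) = √(5² + 3² + 9²) = √115 ≈ 10.7238, d(B,C) = √(0² + 0² + 1²) = √1 = 1, d(A,C) = √(5² + 3² + 8²) = √98 ≈ 9.8995.
d(A,B) + d(B,C) - d(A,C) = 10.7238 + 1 - 9.8995 = 11.7238 - 9.8995 = 1.8243 (to 4 decimal places). This is ≥ 0, so the triangle inequality holds for these points.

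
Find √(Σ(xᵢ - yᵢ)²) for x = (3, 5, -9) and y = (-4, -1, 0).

√(Σ(x_i - y_i)²) = √((3 - (-4))² + (5 - (-1))² + (-9 - 0)²)
= √(7² + 6² + (-9)²) = √(49 + 36 + 81) = √166 ≈ 12.8841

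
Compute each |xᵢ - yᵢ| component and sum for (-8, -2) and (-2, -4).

Σ|x_i - y_i| = |-8 - (-2)| + |-2 - (-4)| = 6 + 2 = 8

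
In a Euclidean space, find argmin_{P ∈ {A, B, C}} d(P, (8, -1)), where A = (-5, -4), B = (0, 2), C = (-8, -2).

Distances: d(A) ≈ 13.3417, d(B) ≈ 8.544, d(C) ≈ 16.0312. Nearest: B = (0, 2) with distance 8.544.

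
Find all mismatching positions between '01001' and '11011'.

Differing positions: 1, 4. Hamming distance = 2.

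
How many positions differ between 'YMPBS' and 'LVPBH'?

Differing positions: 1, 2, 5. Hamming distance = 3.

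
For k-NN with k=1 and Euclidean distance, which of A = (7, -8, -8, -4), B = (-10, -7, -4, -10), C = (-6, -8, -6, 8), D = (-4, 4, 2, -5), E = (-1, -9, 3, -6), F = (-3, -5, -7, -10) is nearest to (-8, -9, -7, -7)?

Distances: d(A) ≈ 15.3623, d(B) ≈ 5.099, d(C) ≈ 15.1987, d(D) ≈ 16.4317, d(E) ≈ 12.2474, d(F) ≈ 7.0711. Nearest: B = (-10, -7, -4, -10) with distance 5.099.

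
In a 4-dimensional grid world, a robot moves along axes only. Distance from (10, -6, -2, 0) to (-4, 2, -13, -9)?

Σ|x_i - y_i| = |10 - (-4)| + |-6 - 2| + |-2 - (-13)| + |0 - (-9)| = 14 + 8 + 11 + 9 = 42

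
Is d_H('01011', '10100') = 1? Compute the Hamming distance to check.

Differing positions: 1, 2, 3, 4, 5. Hamming distance = 5, so the claim that d_H = 1 is false.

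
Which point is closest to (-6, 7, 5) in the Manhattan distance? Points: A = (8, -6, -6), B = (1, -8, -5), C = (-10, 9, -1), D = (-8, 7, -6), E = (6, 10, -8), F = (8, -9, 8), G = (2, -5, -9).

Distances: d(A) = 38, d(B) = 32, d(C) = 12, d(D) = 13, d(E) = 28, d(F) = 33, d(G) = 34. Nearest: C = (-10, 9, -1) with distance 12.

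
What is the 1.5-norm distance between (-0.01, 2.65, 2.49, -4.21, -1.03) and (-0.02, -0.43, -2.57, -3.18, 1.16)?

(Σ|x_i - y_i|^1.5)^(1/1.5) = (|-0.01 - (-0.02)|^1.5 + |2.65 - (-0.43)|^1.5 + |2.49 - (-2.57)|^1.5 + |-4.21 - (-3.18)|^1.5 + |-1.03 - 1.16|^1.5)^(1/1.5)
= (0.01^1.5 + 3.08^1.5 + 5.06^1.5 + 1.03^1.5 + 2.19^1.5)^(1/1.5) ≈ (0.001 + 5.4054 + 11.3822 + 1.0453 + 3.2409)^(1/1.5) = (21.0748)^(1/1.5) ≈ 7.6297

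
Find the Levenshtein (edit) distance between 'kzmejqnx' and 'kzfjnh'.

Let D[i][j] be the edit distance between the first i characters of 'kzmejqnx' and the first j characters of 'kzfjnh', with D[i][0] = i, D[0][j] = j, and D[i][j] = D[i-1][j-1] if the characters match, else 1 + min(D[i-1][j], D[i][j-1], D[i-1][j-1]). Filling the table (rows: prefixes of 'kzmejqnx', columns: prefixes of 'kzfjnh'):
     ε  k  z  f  j  n  h
  ε  0  1  2  3  4  5  6
  k  1  0  1  2  3  4  5
  z  2  1  0  1  2  3  4
  m  3  2  1  1  2  3  4
  e  4  3  2  2  2  3  4
  j  5  4  3  3  2  3  4
  q  6  5  4  4  3  3  4
  n  7  6  5  5  4  3  4
  x  8  7  6  6  5  4  4
The bottom-right entry gives D[8][6] = 4, so no sequence of fewer than 4 edits works. Backtracking through the table gives one optimal edit sequence (4 edits):
  kzmejqnx → kzejqnx (del m @3)
  kzejqnx → kzfjqnx (sub e→f @3)
  kzfjqnx → kzfjnx (del q @5)
  kzfjnx → kzfjnh (sub x→h @6)
Edit distance = 4.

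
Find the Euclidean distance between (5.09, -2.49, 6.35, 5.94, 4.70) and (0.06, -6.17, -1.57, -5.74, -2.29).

√(Σ(x_i - y_i)²) = √((5.09 - 0.06)² + (-2.49 - (-6.17))² + (6.35 - (-1.57))² + (5.94 - (-5.74))² + (4.7 - (-2.29))²)
= √(5.03² + 3.68² + 7.92² + 11.68² + 6.99²) = √(25.3009 + 13.5424 + 62.7264 + 136.4224 + 48.8601) = √286.8522 ≈ 16.9367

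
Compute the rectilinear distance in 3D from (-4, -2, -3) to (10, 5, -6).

Σ|x_i - y_i| = |-4 - 10| + |-2 - 5| + |-3 - (-6)| = 14 + 7 + 3 = 24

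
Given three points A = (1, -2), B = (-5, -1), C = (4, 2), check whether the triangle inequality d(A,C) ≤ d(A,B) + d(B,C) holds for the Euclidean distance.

d(A,B) = √(6² + 1²) = √37 ≈ 6.0828, d(B,C) = √(9² + 3²) = √90 ≈ 9.4868, d(A,C) = √(3² + 4²) = √25 = 5.
d(A,C) = 5 ≤ 6.0828 + 9.4868 = 15.5696. Triangle inequality is satisfied.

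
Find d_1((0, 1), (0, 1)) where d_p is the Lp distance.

Σ|x_i - y_i| = |0 - 0| + |1 - 1| = 0 + 0 = 0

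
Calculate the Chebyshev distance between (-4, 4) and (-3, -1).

max(|x_i - y_i|) = max(|-4 - (-3)|, |4 - (-1)|) = max(1, 5) = 5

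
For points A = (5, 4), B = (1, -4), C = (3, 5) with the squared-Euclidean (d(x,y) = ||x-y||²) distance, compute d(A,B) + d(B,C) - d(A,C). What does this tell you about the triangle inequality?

d(A,B) = 4² + 8² = 80, d(B,C) = 2² + 9² = 85, d(A,C) = 2² + 1² = 5.
d(A,B) + d(B,C) - d(A,C) = 80 + 85 - 5 = 165 - 5 = 160. This is ≥ 0, so the triangle inequality holds for these points.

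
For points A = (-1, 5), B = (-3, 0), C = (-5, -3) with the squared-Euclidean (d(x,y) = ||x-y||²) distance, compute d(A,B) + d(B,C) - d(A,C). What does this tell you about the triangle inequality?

d(A,B) = 2² + 5² = 29, d(B,C) = 2² + 3² = 13, d(A,C) = 4² + 8² = 80.
d(A,B) + d(B,C) - d(A,C) = 29 + 13 - 80 = 42 - 80 = -38. This is < 0, so the triangle inequality FAILS for these points (squared-Euclidean is not a metric).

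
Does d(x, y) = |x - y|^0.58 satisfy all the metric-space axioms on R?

Yes. With 0 < p = 0.58 ≤ 1, d(x,y) = |x-y|^0.58 is a metric on R. Non-negativity and symmetry are immediate; |x-y|^0.58 = 0 ⟺ |x-y| = 0 ⟺ x = y. For the triangle inequality, the function t ↦ t^0.58 is subadditive on [0,∞) when p ≤ 1, so |x-z|^0.58 ≤ (|x-y| + |y-z|)^0.58 ≤ |x-y|^0.58 + |y-z|^0.58.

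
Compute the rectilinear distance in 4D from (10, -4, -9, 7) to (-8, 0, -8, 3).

Σ|x_i - y_i| = |10 - (-8)| + |-4 - 0| + |-9 - (-8)| + |7 - 3| = 18 + 4 + 1 + 4 = 27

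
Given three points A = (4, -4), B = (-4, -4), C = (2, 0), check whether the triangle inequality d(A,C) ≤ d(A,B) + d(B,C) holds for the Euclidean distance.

d(A,B) = √(8² + 0²) = √64 = 8, d(B,C) = √(6² + 4²) = √52 ≈ 7.2111, d(A,C) = √(2² + 4²) = √20 ≈ 4.4721.
d(A,C) ≈ 4.4721 ≤ 8 + 7.2111 = 15.2111. Triangle inequality is satisfied.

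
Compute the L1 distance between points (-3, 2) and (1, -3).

Σ|x_i - y_i| = |-3 - 1| + |2 - (-3)| = 4 + 5 = 9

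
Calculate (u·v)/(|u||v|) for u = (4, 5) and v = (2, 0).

With u = (4, 5), v = (2, 0):
u·v = 4·2 + 5·0 = 8 + 0 = 8.
|u| = √(4² + 5²) = √41, |v| = √(2² + 0²) = √4, so |u||v| = √(41·4) = √164.
cos θ = (u·v)/(|u||v|) = 8/√164 ≈ 0.6247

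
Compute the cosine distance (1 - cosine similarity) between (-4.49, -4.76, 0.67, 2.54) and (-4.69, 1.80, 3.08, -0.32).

With u = (-4.49, -4.76, 0.67, 2.54), v = (-4.69, 1.80, 3.08, -0.32):
u·v = (-4.49)·(-4.69) + (-4.76)·1.8 + 0.67·3.08 + 2.54·(-0.32) = 21.0581 + (-8.568) + 2.0636 + (-0.8128) = 13.7409.
|u| = √((-4.49)² + (-4.76)² + 0.67² + 2.54²) = √(20.1601 + 22.6576 + 0.4489 + 6.4516) = √49.7182, |v| = √((-4.69)² + 1.8² + 3.08² + (-0.32)²) = √(21.9961 + 3.24 + 9.4864 + 0.1024) = √34.8249.
cos θ = (u·v)/(|u||v|) = 13.7409/(√49.7182·√34.8249) ≈ 0.3302
Cosine distance = 1 - cos θ ≈ 1 - 0.3302 = 0.6698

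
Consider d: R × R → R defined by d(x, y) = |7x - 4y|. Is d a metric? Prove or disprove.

No. d fails symmetry: d(4, 5) = |7·4 - 4·5| = |8| = 8, but d(5, 4) = |7·5 - 4·4| = |19| = 19. Since 8 ≠ 19, d(x,y) ≠ d(y,x) in general.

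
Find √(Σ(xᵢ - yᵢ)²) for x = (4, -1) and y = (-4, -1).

√(Σ(x_i - y_i)²) = √((4 - (-4))² + (-1 - (-1))²)
= √(8² + 0²) = √(64 + 0) = √64 = 8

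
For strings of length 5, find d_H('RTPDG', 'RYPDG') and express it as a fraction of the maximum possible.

Differing positions: 2. Hamming distance = 1. The maximum possible Hamming distance for length-5 strings is 5, so d_H/5 = 1/5 = 0.2.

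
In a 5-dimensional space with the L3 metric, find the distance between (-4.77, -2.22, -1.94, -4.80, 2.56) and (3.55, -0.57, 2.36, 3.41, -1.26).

(Σ|x_i - y_i|^3)^(1/3) = (|-4.77 - 3.55|^3 + |-2.22 - (-0.57)|^3 + |-1.94 - 2.36|^3 + |-4.8 - 3.41|^3 + |2.56 - (-1.26)|^3)^(1/3)
= (8.32^3 + 1.65^3 + 4.3^3 + 8.21^3 + 3.82^3)^(1/3) ≈ (575.9304 + 4.4921 + 79.507 + 553.3877 + 55.743)^(1/3) = (1269.0602)^(1/3) ≈ 10.8266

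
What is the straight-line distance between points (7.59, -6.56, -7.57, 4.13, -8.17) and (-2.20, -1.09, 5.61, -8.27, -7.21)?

√(Σ(x_i - y_i)²) = √((7.59 - (-2.2))² + (-6.56 - (-1.09))² + (-7.57 - 5.61)² + (4.13 - (-8.27))² + (-8.17 - (-7.21))²)
= √(9.79² + (-5.47)² + (-13.18)² + 12.4² + (-0.96)²) = √(95.8441 + 29.9209 + 173.7124 + 153.76 + 0.9216) = √454.159 ≈ 21.311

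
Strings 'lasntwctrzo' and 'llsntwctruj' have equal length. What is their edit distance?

Let D[i][j] be the edit distance between the first i characters of 'lasntwctrzo' and the first j characters of 'llsntwctruj', with D[i][0] = i, D[0][j] = j, and D[i][j] = D[i-1][j-1] if the characters match, else 1 + min(D[i-1][j], D[i][j-1], D[i-1][j-1]). Filling the table (rows: prefixes of 'lasntwctrzo', columns: prefixes of 'llsntwctruj'):
     ε  l  l  s  n  t  w  c  t  r  u  j
  ε  0  1  2  3  4  5  6  7  8  9 10 11
  l  1  0  1  2  3  4  5  6  7  8  9 10
  a  2  1  1  2  3  4  5  6  7  8  9 10
  s  3  2  2  1  2  3  4  5  6  7  8  9
  n  4  3  3  2  1  2  3  4  5  6  7  8
  t  5  4  4  3  2  1  2  3  4  5  6  7
  w  6  5  5  4  3  2  1  2  3  4  5  6
  c  7  6  6  5  4  3  2  1  2  3  4  5
  t  8  7  7  6  5  4  3  2  1  2  3  4
  r  9  8  8  7  6  5  4  3  2  1  2  3
  z 10  9  9  8  7  6  5  4  3  2  2  3
  o 11 10 10  9  8  7  6  5  4  3  3  3
The bottom-right entry gives D[11][11] = 3, so no sequence of fewer than 3 edits works. Backtracking through the table gives one optimal edit sequence (3 edits):
  lasntwctrzo → llsntwctrzo (sub a→l @2)
  llsntwctrzo → llsntwctruo (sub z→u @10)
  llsntwctruo → llsntwctruj (sub o→j @11)
Edit distance = 3.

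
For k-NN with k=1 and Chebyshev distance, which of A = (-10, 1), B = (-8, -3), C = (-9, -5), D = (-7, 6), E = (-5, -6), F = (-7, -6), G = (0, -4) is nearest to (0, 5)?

Distances: d(A) = 10, d(B) = 8, d(C) = 10, d(D) = 7, d(E) = 11, d(F) = 11, d(G) = 9. Nearest: D = (-7, 6) with distance 7.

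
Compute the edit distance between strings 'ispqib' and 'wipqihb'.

Let D[i][j] be the edit distance between the first i characters of 'ispqib' and the first j characters of 'wipqihb', with D[i][0] = i, D[0][j] = j, and D[i][j] = D[i-1][j-1] if the characters match, else 1 + min(D[i-1][j], D[i][j-1], D[i-1][j-1]). Filling the table (rows: prefixes of 'ispqib', columns: prefixes of 'wipqihb'):
     ε  w  i  p  q  i  h  b
  ε  0  1  2  3  4  5  6  7
  i  1  1  1  2  3  4  5  6
  s  2  2  2  2  3  4  5  6
  p  3  3  3  2  3  4  5  6
  q  4  4  4  3  2  3  4  5
  i  5  5  4  4  3  2  3  4
  b  6  6  5  5  4  3  3  3
The bottom-right entry gives D[6][7] = 3, so no sequence of fewer than 3 edits works. Backtracking through the table gives one optimal edit sequence (3 edits):
  ispqib → wspqib (sub i→w @1)
  wspqib → wipqib (sub s→i @2)
  wipqib → wipqihb (ins h @6)
Edit distance = 3.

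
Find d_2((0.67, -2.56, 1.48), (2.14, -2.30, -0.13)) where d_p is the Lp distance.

(Σ|x_i - y_i|^2)^(1/2) = (|0.67 - 2.14|^2 + |-2.56 - (-2.3)|^2 + |1.48 - (-0.13)|^2)^(1/2)
= (1.47^2 + 0.26^2 + 1.61^2)^(1/2) = (2.1609 + 0.0676 + 2.5921)^(1/2) = (4.8206)^(1/2) ≈ 2.1956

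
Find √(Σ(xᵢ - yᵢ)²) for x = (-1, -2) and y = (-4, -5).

√(Σ(x_i - y_i)²) = √((-1 - (-4))² + (-2 - (-5))²)
= √(3² + 3²) = √(9 + 9) = √18 ≈ 4.2426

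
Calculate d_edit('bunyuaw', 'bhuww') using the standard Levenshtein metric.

Let D[i][j] be the edit distance between the first i characters of 'bunyuaw' and the first j characters of 'bhuww', with D[i][0] = i, D[0][j] = j, and D[i][j] = D[i-1][j-1] if the characters match, else 1 + min(D[i-1][j], D[i][j-1], D[i-1][j-1]). Filling the table (rows: prefixes of 'bunyuaw', columns: prefixes of 'bhuww'):
     ε  b  h  u  w  w
  ε  0  1  2  3  4  5
  b  1  0  1  2  3  4
  u  2  1  1  1  2  3
  n  3  2  2  2  2  3
  y  4  3  3  3  3  3
  u  5  4  4  3  4  4
  a  6  5  5  4  4  5
  w  7  6  6  5  4  4
The bottom-right entry gives D[7][5] = 4, so no sequence of fewer than 4 edits works. Backtracking through the table gives one optimal edit sequence (4 edits):
  bunyuaw → bnyuaw (del u @2)
  bnyuaw → byuaw (del n @2)
  byuaw → bhuaw (sub y→h @2)
  bhuaw → bhuww (sub a→w @4)
Edit distance = 4.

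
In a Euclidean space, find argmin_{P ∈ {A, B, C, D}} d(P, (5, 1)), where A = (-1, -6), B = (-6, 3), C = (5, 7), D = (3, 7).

Distances: d(A) ≈ 9.2195, d(B) ≈ 11.1803, d(C) = 6, d(D) ≈ 6.3246. Nearest: C = (5, 7) with distance 6.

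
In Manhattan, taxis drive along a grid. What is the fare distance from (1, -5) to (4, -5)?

Σ|x_i - y_i| = |1 - 4| + |-5 - (-5)| = 3 + 0 = 3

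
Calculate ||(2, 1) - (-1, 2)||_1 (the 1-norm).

Σ|x_i - y_i| = |2 - (-1)| + |1 - 2| = 3 + 1 = 4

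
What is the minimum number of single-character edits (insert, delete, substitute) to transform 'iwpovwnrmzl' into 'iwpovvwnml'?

Let D[i][j] be the edit distance between the first i characters of 'iwpovwnrmzl' and the first j characters of 'iwpovvwnml', with D[i][0] = i, D[0][j] = j, and D[i][j] = D[i-1][j-1] if the characters match, else 1 + min(D[i-1][j], D[i][j-1], D[i-1][j-1]). Filling the table (rows: prefixes of 'iwpovwnrmzl', columns: prefixes of 'iwpovvwnml'):
     ε  i  w  p  o  v  v  w  n  m  l
  ε  0  1  2  3  4  5  6  7  8  9 10
  i  1  0  1  2  3  4  5  6  7  8  9
  w  2  1  0  1  2  3  4  5  6  7  8
  p  3  2  1  0  1  2  3  4  5  6  7
  o  4  3  2  1  0  1  2  3  4  5  6
  v  5  4  3  2  1  0  1  2  3  4  5
  w  6  5  4  3  2  1  1  1  2  3  4
  n  7  6  5  4  3  2  2  2  1  2  3
  r  8  7  6  5  4  3  3  3  2  2  3
  m  9  8  7  6  5  4  4  4  3  2  3
  z 10  9  8  7  6  5  5  5  4  3  3
  l 11 10  9  8  7  6  6  6  5  4  3
The bottom-right entry gives D[11][10] = 3, so no sequence of fewer than 3 edits works. Backtracking through the table gives one optimal edit sequence (3 edits):
  iwpovwnrmzl → iwpovvwnrmzl (ins v @5)
  iwpovvwnrmzl → iwpovvwnmzl (del r @9)
  iwpovvwnmzl → iwpovvwnml (del z @10)
Edit distance = 3.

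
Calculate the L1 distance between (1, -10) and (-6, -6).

Σ|x_i - y_i| = |1 - (-6)| + |-10 - (-6)| = 7 + 4 = 11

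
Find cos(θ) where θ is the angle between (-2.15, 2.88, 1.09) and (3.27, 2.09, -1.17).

With u = (-2.15, 2.88, 1.09), v = (3.27, 2.09, -1.17):
u·v = (-2.15)·3.27 + 2.88·2.09 + 1.09·(-1.17) = (-7.0305) + 6.0192 + (-1.2753) = -2.2866.
|u| = √((-2.15)² + 2.88² + 1.09²) = √(4.6225 + 8.2944 + 1.1881) = √14.105, |v| = √(3.27² + 2.09² + (-1.17)²) = √(10.6929 + 4.3681 + 1.3689) = √16.4299.
cos θ = (u·v)/(|u||v|) = -2.2866/(√14.105·√16.4299) ≈ -0.1502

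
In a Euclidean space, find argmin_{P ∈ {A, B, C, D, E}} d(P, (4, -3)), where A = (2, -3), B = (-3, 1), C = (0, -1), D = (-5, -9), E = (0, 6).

Distances: d(A) = 2, d(B) ≈ 8.0623, d(C) ≈ 4.4721, d(D) ≈ 10.8167, d(E) ≈ 9.8489. Nearest: A = (2, -3) with distance 2.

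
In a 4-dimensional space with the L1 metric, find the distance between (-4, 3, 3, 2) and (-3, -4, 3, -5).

Σ|x_i - y_i| = |-4 - (-3)| + |3 - (-4)| + |3 - 3| + |2 - (-5)| = 1 + 7 + 0 + 7 = 15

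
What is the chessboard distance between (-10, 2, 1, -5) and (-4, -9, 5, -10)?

max(|x_i - y_i|) = max(|-10 - (-4)|, |2 - (-9)|, |1 - 5|, |-5 - (-10)|) = max(6, 11, 4, 5) = 11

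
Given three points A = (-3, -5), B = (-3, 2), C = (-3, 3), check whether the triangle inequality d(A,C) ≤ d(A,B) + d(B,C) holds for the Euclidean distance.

d(A,B) = √(0² + 7²) = √49 = 7, d(B,C) = √(0² + 1²) = √1 = 1, d(A,C) = √(0² + 8²) = √64 = 8.
d(A,C) = 8 ≤ 7 + 1 = 8. Triangle inequality is satisfied.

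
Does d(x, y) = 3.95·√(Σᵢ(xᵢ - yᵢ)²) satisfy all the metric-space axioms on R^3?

Yes. The L2 (Euclidean) norm induces a metric on R^3, and multiplying a metric by a positive constant 3.95 > 0 preserves all four axioms: non-negativity (3.95·||x-y|| ≥ 0), identity (3.95·||x-y|| = 0 ⟺ ||x-y|| = 0 ⟺ x = y), symmetry (||x-y|| = ||y-x||), and the triangle inequality (3.95·||x-z|| ≤ 3.95·||x-y|| + 3.95·||y-z||). So d is a metric.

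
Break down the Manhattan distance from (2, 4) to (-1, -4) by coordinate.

Σ|x_i - y_i| = |2 - (-1)| + |4 - (-4)| = 3 + 8 = 11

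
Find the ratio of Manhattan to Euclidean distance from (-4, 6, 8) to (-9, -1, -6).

L1 = |-4 - (-9)| + |6 - (-1)| + |8 - (-6)| = 5 + 7 + 14 = 26
L2 = √(5² + 7² + 14²) = √270 ≈ 16.4317
L1 ≥ L2 always (equality iff movement is along one axis); L1 > L2 here.
Ratio L1/L2 = 26/√270 ≈ 1.5823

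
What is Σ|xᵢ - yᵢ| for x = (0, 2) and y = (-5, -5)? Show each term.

Σ|x_i - y_i| = |0 - (-5)| + |2 - (-5)| = 5 + 7 = 12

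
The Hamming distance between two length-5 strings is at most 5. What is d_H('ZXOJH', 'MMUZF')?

Differing positions: 1, 2, 3, 4, 5. Hamming distance = 5. The maximum possible Hamming distance for length-5 strings is 5, so d_H/5 = 5/5 = 1.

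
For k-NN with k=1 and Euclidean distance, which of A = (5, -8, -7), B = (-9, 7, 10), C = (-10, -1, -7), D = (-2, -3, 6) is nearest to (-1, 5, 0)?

Distances: d(A) ≈ 15.9374, d(B) ≈ 12.9615, d(C) ≈ 12.8841, d(D) ≈ 10.0499. Nearest: D = (-2, -3, 6) with distance 10.0499.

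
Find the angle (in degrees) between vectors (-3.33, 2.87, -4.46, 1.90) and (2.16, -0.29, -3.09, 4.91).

With u = (-3.33, 2.87, -4.46, 1.90), v = (2.16, -0.29, -3.09, 4.91):
u·v = (-3.33)·2.16 + 2.87·(-0.29) + (-4.46)·(-3.09) + 1.9·4.91 = (-7.1928) + (-0.8323) + 13.7814 + 9.329 = 15.0853.
|u| = √((-3.33)² + 2.87² + (-4.46)² + 1.9²) = √(11.0889 + 8.2369 + 19.8916 + 3.61) = √42.8274, |v| = √(2.16² + (-0.29)² + (-3.09)² + 4.91²) = √(4.6656 + 0.0841 + 9.5481 + 24.1081) = √38.4059.
cos θ = (u·v)/(|u||v|) = 15.0853/(√42.8274·√38.4059) ≈ 0.371958
θ = arccos(0.371958) ≈ 68.16°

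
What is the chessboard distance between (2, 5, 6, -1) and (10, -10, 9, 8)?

max(|x_i - y_i|) = max(|2 - 10|, |5 - (-10)|, |6 - 9|, |-1 - 8|) = max(8, 15, 3, 9) = 15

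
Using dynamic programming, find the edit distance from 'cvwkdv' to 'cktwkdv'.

Let D[i][j] be the edit distance between the first i characters of 'cvwkdv' and the first j characters of 'cktwkdv', with D[i][0] = i, D[0][j] = j, and D[i][j] = D[i-1][j-1] if the characters match, else 1 + min(D[i-1][j], D[i][j-1], D[i-1][j-1]). Filling the table (rows: prefixes of 'cvwkdv', columns: prefixes of 'cktwkdv'):
     ε  c  k  t  w  k  d  v
  ε  0  1  2  3  4  5  6  7
  c  1  0  1  2  3  4  5  6
  v  2  1  1  2  3  4  5  5
  w  3  2  2  2  2  3  4  5
  k  4  3  2  3  3  2  3  4
  d  5  4  3  3  4  3  2  3
  v  6  5  4  4  4  4  3  2
The bottom-right entry gives D[6][7] = 2, so no sequence of fewer than 2 edits works. Backtracking through the table gives one optimal edit sequence (2 edits):
  cvwkdv → ckvwkdv (ins k @2)
  ckvwkdv → cktwkdv (sub v→t @3)
Edit distance = 2.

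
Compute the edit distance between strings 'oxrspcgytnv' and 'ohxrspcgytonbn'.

Let D[i][j] be the edit distance between the first i characters of 'oxrspcgytnv' and the first j characters of 'ohxrspcgytonbn', with D[i][0] = i, D[0][j] = j, and D[i][j] = D[i-1][j-1] if the characters match, else 1 + min(D[i-1][j], D[i][j-1], D[i-1][j-1]). Filling the table (rows: prefixes of 'oxrspcgytnv', columns: prefixes of 'ohxrspcgytonbn'):
     ε  o  h  x  r  s  p  c  g  y  t  o  n  b  n
  ε  0  1  2  3  4  5  6  7  8  9 10 11 12 13 14
  o  1  0  1  2  3  4  5  6  7  8  9 10 11 12 13
  x  2  1  1  1  2  3  4  5  6  7  8  9 10 11 12
  r  3  2  2  2  1  2  3  4  5  6  7  8  9 10 11
  s  4  3  3  3  2  1  2  3  4  5  6  7  8  9 10
  p  5  4  4  4  3  2  1  2  3  4  5  6  7  8  9
  c  6  5  5  5  4  3  2  1  2  3  4  5  6  7  8
  g  7  6  6  6  5  4  3  2  1  2  3  4  5  6  7
  y  8  7  7  7  6  5  4  3  2  1  2  3  4  5  6
  t  9  8  8  8  7  6  5  4  3  2  1  2  3  4  5
  n 10  9  9  9  8  7  6  5  4  3  2  2  2  3  4
  v 11 10 10 10  9  8  7  6  5  4  3  3  3  3  4
The bottom-right entry gives D[11][14] = 4, so no sequence of fewer than 4 edits works. Backtracking through the table gives one optimal edit sequence (4 edits):
  oxrspcgytnv → ohxrspcgytnv (ins h @2)
  ohxrspcgytnv → ohxrspcgytonv (ins o @11)
  ohxrspcgytonv → ohxrspcgytonbv (ins b @13)
  ohxrspcgytonbv → ohxrspcgytonbn (sub v→n @14)
Edit distance = 4.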